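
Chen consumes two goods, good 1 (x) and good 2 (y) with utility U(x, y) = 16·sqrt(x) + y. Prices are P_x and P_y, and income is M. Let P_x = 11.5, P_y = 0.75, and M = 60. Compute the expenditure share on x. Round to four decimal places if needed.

Plugging in: x* = (8·0.75/11.5)² = 0.2722, y* = 75.8261.
Expenditure on x: 11.5·0.2722 = 3.1304; share = 0.0522.

share on x = 0.0522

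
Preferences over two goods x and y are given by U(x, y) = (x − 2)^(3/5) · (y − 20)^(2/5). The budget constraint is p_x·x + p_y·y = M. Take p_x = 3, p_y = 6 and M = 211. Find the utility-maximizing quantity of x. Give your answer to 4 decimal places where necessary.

Discretionary income = 211 − 2·3 − 20·6 = 85; x* = 2 + 0.6·85/3 = 19.

x* = 19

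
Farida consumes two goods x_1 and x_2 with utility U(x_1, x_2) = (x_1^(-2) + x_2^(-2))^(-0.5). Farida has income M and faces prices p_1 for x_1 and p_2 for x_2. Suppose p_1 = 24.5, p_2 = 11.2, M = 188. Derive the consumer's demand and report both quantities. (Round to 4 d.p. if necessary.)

From the CES first-order condition, (x_2/x_1)^(3) = p_1/p_2.
Hence x_2/x_1 = (p_1/p_2)^(1/(3)), i.e. raised to the 1/3 power.
With the ratio pinned down, the budget gives x_1* = M/(p_1 + p_2·(x_2/x_1)) and x_2* = (x_2/x_1)·x_1*.
Numerically x_2/x_1 = 1.298124, so x_1* = 188/(24.5 + 11.2·1.298124) = 4.8157 and x_2* = 1.298124·4.8157 = 6.2514.

x_1* = 4.8157, x_2* = 6.2514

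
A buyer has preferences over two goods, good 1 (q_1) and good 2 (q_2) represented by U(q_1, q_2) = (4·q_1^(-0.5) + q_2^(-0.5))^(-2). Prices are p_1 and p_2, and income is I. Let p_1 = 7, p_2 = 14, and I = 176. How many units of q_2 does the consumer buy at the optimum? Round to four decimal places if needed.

q_2* = 4.1905

Substitute q_2 = (q_2/q_1)·q_1 into the budget: q_1* = I/(p_1 + p_2·(q_2/q_1)).
Numerically q_2/q_1 = 0.25, so q_1* = 176/(7 + 14·0.25) = 16.7619 and q_2* = 0.25·16.7619 = 4.1905.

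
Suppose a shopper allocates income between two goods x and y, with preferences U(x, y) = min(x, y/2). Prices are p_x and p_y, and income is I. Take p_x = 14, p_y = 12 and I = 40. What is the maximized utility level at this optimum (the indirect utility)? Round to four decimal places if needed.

V = 1.0526

Leontief preferences: the optimum is at the kink where x/1 = y/2, i.e. y = 2·x.
Budget: p_x·x + p_y·2·x = I, so (p_x + 2·p_y)·x = I.
Demand: x*(p_x,p_y,I) = I/(p_x + 2·p_y), y* = 2·I/(p_x + 2·p_y).
Here 14 + 2·12 = 38, giving x* = 1.0526 and y* = 2.1053.
Utility at the optimum: U(1.0526, 2.1053) = 1.0526.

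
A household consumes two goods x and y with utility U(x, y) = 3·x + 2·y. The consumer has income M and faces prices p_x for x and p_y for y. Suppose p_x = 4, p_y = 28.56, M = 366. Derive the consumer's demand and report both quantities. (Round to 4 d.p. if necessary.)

Perfect substitutes: compare marginal utility per dollar. 3/p_x vs 2/p_y → 0.75 vs 0.07.
x gives more utility per dollar, so spend all income on x: x* = M/p_x, y* = 0.
Numerically: x* = 91.5, y* = 0.

x* = 91.5, y* = 0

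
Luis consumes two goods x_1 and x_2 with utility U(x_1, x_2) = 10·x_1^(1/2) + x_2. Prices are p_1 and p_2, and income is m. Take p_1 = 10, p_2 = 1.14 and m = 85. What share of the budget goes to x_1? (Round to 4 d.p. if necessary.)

Solve: √x_1 = 5·p_2/p_1, so x_1*(p_1,p_2) = (5·p_2/p_1)², and x_2* = (m − p_1·x_1*)/p_2.
Plugging in: x_1* = (5·1.14/10)² = 0.3249, x_2* = 71.7114.
Expenditure on x_1: 10·0.3249 = 3.249; share = 0.0382.

share on x_1 = 0.0382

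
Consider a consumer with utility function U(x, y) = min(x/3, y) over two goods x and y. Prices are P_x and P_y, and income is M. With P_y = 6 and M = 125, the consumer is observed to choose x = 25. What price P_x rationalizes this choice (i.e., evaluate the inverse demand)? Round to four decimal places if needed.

P_x = 3

Leontief preferences: the optimum is at the kink where x/3 = y/1, i.e. y = (1/3)·x.
Budget: P_x·x + P_y·(1/3)·x = M, so (3·P_x + P_y)·x = 3·M.
Demand: x*(P_x,P_y,M) = 3·M/(3·P_x + P_y), y* = M/(3·P_x + P_y).
Set x* = 25 in the demand function and solve for P_x: P_x = 3.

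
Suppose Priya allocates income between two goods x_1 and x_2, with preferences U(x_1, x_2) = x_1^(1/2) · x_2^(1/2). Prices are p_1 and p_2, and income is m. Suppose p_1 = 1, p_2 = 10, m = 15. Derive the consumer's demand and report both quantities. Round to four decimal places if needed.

x_1* = 7.5, x_2* = 0.75

Tangency: MRS = x_2/x_1 = p_1/p_2.
Rearranging, p_2·x_2 = p_1·x_1. Substituting into the budget gives p_1·x_1·(1 + 1) = m.
Demand: x_1*(p_1,p_2,m) = 0.5·m/p_1 and x_2* = 0.5·m/p_2.
At p_1=1, p_2=10, m=15: x_1* = 0.5·15/1 = 7.5, x_2* = 0.75.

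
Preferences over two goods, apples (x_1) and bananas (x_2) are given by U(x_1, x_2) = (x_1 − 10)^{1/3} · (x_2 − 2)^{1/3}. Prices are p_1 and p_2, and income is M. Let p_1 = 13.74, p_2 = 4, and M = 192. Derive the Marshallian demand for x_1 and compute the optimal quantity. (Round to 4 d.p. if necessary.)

MRS = (x_2−2)/(x_1−10). Tangency with p_1/p_2 gives x_2−2 = (p_1/p_2)·(x_1−10).
Substituting into the budget: x_1* = 10 + 0.5·(M − 10·p_1 − 2·p_2)/p_1, and x_2* = 2 + 0.5·(…)/p_2.
Discretionary income = 192 − 10·13.74 − 2·4 = 46.6; x_1* = 10 + 0.5·46.6/13.74 = 11.6958.

x_1* = 11.6958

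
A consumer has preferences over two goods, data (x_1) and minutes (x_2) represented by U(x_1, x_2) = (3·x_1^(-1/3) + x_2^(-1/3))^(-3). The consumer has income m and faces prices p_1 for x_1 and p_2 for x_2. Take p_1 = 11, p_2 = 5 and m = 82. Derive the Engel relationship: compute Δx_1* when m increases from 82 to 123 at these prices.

Δx_1* = 2.7402

MU_x_1 ∝ 3·x_1^(-4/3), MU_x_2 ∝ x_2^(-4/3), so MRS = 3·(x_2/x_1)^(4/3) = p_1/p_2.
Solve for the ratio: x_2/x_1 = [(1/3)·p_1/p_2]^(0.75).
Substitute x_2 = (x_2/x_1)·x_1 into the budget: x_1* = m/(p_1 + p_2·(x_2/x_1)).
Numerically x_2/x_1 = 0.792458, so x_1* = 82/(11 + 5·0.792458) = 5.4804.
At m' = 123: x_1* = 8.2207. Change: 8.2207 − 5.4804 = 2.7402.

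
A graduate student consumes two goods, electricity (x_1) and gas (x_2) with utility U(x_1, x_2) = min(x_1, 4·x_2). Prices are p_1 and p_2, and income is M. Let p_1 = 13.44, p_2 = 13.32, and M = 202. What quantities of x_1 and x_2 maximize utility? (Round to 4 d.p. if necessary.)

Leontief preferences: the optimum is at the kink where x_1/4 = x_2/1, i.e. x_2 = (1/4)·x_1.
Budget: p_1·x_1 + p_2·(1/4)·x_1 = M, so (4·p_1 + p_2)·x_1 = 4·M.
Demand: x_1*(p_1,p_2,M) = 4·M/(4·p_1 + p_2), x_2* = M/(4·p_1 + p_2).
Here 4·13.44 + 13.32 = 67.08, giving x_1* = 12.0453 and x_2* = 3.0113.

x_1* = 12.0453, x_2* = 3.0113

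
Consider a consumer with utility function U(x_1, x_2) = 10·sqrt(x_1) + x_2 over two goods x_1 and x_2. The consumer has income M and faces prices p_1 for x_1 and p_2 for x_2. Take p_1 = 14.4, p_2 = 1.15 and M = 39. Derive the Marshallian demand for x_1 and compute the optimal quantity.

x_1* = 0.1594

Set MRS = p_1/p_2: 5·x_1^(−1/2) = p_1/p_2.
Solve: √x_1 = 5·p_2/p_1, so x_1*(p_1,p_2) = (5·p_2/p_1)², and x_2* = (M − p_1·x_1*)/p_2.
Plugging in: x_1* = (5·1.15/14.4)² = 0.1594.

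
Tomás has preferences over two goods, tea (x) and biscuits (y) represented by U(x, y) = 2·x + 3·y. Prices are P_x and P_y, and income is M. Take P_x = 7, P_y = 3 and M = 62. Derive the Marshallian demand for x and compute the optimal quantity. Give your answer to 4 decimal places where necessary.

Linear utility — the consumer picks whichever good has higher MU/price: 2/7 = 0.2857 vs 3/3 = 1.
y gives more utility per dollar, so spend all income on y: y* = M/P_y, x* = 0.
Numerically: x* = 0, y* = 20.6667.

x* = 0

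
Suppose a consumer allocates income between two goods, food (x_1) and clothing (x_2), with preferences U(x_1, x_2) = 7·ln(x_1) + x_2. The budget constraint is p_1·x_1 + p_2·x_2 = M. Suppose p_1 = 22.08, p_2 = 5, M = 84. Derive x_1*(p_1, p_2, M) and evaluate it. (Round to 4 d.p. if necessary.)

x_1* = 1.5851

MU_x_1 = 7/x_1, MU_x_2 = 1. Tangency: 7/x_1 = p_1/p_2.
So x_1*(p_1,p_2) = 7·p_2/p_1, independent of income; and x_2* = (M − 7·p_2)/p_2.
At the given prices: x_1* = 7·5/22.08 = 1.5851.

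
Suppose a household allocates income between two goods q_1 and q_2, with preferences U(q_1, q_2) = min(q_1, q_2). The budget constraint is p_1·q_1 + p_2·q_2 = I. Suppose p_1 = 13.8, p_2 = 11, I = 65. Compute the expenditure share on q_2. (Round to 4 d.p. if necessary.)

share on q_2 = 0.4435

Leontief preferences: the optimum is at the kink where q_1/1 = q_2/1, i.e. q_2 = q_1.
Budget: p_1·q_1 + p_2·q_1 = I, so (p_1 + p_2)·q_1 = I.
Demand: q_1*(p_1,p_2,I) = I/(p_1 + p_2), q_2* = I/(p_1 + p_2).
Here 13.8 + 11 = 24.8, giving q_1* = 2.621 and q_2* = 2.621.
Expenditure on q_2: 11·2.621 = 28.8306; share = 0.4435.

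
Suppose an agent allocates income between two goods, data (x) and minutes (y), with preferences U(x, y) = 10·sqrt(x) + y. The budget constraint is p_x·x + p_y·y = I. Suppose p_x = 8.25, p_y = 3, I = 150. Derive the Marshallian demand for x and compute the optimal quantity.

Thus x* = (5·p_y/p_x)² — independent of I — with the rest of income spent on y.
Plugging in: x* = (5·3/8.25)² = 3.3058.

x* = 3.3058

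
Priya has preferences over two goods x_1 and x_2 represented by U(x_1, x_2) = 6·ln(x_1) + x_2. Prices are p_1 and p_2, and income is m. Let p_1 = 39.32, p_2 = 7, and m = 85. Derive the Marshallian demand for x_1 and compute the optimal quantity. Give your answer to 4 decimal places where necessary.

Set MRS = p_1/p_2: (6/x_1)/1 = p_1/p_2.
So x_1*(p_1,p_2) = 6·p_2/p_1, independent of income; and x_2* = (m − 6·p_2)/p_2.
At the given prices: x_1* = 6·7/39.32 = 1.0682.

x_1* = 1.0682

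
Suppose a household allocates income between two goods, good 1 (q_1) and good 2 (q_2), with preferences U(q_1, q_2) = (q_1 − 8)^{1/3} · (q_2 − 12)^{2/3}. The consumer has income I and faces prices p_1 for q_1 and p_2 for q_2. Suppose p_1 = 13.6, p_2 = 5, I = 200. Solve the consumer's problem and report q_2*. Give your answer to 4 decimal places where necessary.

q_2* = 16.16

Let q_1' = q_1−8, q_2' = q_2−12. MRS = (1/2)·q_2'/q_1' = p_1/p_2.
Substituting into the budget: q_1* = 8 + 1/3·(I − 8·p_1 − 12·p_2)/p_1, and q_2* = 12 + 2/3·(…)/p_2.
Discretionary income = 200 − 8·13.6 − 12·5 = 31.2; q_2* = 12 + 2/3·31.2/5 = 16.16.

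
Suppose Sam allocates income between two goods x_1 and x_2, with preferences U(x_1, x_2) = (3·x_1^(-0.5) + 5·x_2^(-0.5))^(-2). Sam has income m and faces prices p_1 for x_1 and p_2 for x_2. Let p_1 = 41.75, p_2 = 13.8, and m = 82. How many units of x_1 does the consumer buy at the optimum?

x_1* = 0.996

From the CES first-order condition, (3/5)·(x_2/x_1)^(1.5) = p_1/p_2.
Hence x_2/x_1 = ((5/3)·p_1/p_2)^(1/(1.5)), i.e. raised to the 2/3 power.
With the ratio pinned down, the budget gives x_1* = m/(p_1 + p_2·(x_2/x_1)) and x_2* = (x_2/x_1)·x_1*.
Numerically x_2/x_1 = 2.940475, so x_1* = 82/(41.75 + 13.8·2.940475) = 0.996.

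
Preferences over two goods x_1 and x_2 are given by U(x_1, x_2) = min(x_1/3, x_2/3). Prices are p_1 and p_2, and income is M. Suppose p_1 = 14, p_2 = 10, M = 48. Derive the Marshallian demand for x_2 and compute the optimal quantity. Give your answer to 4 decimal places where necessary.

x_2* = 2

Demand: x_1*(p_1,p_2,M) = 3·M/(3·p_1 + 3·p_2), x_2* = 3·M/(3·p_1 + 3·p_2).
Here 3·14 + 3·10 = 72, giving x_2* = 2.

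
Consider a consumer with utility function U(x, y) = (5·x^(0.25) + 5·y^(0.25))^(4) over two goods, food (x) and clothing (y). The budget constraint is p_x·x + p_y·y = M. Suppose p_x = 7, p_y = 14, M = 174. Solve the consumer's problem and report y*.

MRS = MU_x/MU_y = (y/x)^(0.75). Set equal to p_x/p_y.
Hence y/x = (p_x/p_y)^(1/(0.75)), i.e. raised to the 4/3 power.
Substitute y = (y/x)·x into the budget: x* = M/(p_x + p_y·(y/x)).
Numerically y/x = 0.39685, so x* = 174/(7 + 14·0.39685) = 13.858 and y* = 0.39685·13.858 = 5.4996.

y* = 5.4996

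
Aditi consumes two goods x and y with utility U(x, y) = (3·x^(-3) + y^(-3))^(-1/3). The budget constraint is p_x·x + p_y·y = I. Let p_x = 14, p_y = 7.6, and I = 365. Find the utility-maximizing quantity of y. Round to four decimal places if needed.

y* = 15.588

MRS = MU_x/MU_y = 3·(y/x)^(4). Set equal to p_x/p_y.
Hence y/x = ((1/3)·p_x/p_y)^(1/(4)), i.e. raised to the 0.25 power.
Substitute y = (y/x)·x into the budget: x* = I/(p_x + p_y·(y/x)).
Numerically y/x = 0.885214, so x* = 365/(14 + 7.6·0.885214) = 17.6093 and y* = 0.885214·17.6093 = 15.588.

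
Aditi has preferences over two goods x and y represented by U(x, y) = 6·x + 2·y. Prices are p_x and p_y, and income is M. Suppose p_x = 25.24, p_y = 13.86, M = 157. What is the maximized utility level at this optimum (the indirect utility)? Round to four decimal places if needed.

V = 37.3217

Numerically: x* = 6.2203, y* = 0.
Utility at the optimum: U(6.2203, 0) = 37.3217.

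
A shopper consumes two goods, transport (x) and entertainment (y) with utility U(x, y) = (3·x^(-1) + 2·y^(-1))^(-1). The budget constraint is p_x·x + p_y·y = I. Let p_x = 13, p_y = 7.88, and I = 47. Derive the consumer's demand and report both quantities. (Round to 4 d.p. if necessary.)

x* = 2.2103, y* = 2.318

From the CES first-order condition, (3/2)·(y/x)^(2) = p_x/p_y.
Hence y/x = ((2/3)·p_x/p_y)^(1/(2)), i.e. raised to the 0.5 power.
Substitute y = (y/x)·x into the budget: x* = I/(p_x + p_y·(y/x)).
Numerically y/x = 1.048728, so x* = 47/(13 + 7.88·1.048728) = 2.2103 and y* = 1.048728·2.2103 = 2.318.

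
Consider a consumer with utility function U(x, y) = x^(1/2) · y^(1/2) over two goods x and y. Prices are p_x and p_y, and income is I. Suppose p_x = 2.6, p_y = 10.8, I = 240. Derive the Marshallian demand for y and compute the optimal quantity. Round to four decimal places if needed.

y* = 11.1111

The MRS is y/x. Set MRS = p_x/p_y.
So 0.5·p_y·y = 0.5·p_x·x; combined with the budget, a share 0.5 of income goes to x.
Demand: x*(p_x,p_y,I) = 0.5·I/p_x and y* = 0.5·I/p_y.
At p_x=2.6, p_y=10.8, I=240: y* = 0.5·240/10.8 = 11.1111.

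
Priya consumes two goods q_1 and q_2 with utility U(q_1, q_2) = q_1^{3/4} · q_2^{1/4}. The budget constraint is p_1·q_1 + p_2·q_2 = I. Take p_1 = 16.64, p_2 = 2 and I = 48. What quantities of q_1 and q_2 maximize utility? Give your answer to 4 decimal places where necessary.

The MRS is 3·q_2/q_1. Set MRS = p_1/p_2.
Rearranging, p_2·q_2 = (1/3)·p_1·q_1. Substituting into the budget gives p_1·q_1·(1 + (1/3)) = I.
Demand: q_1*(p_1,p_2,I) = 0.75·I/p_1 and q_2* = 0.25·I/p_2.
At p_1=16.64, p_2=2, I=48: q_1* = 0.75·48/16.64 = 2.1635, q_2* = 6.

q_1* = 2.1635, q_2* = 6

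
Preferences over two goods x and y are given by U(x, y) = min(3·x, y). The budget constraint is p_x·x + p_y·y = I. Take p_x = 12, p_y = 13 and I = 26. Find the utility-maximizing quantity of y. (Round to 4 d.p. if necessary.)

y* = 1.5294

With perfect complements, no substitution: consume in ratio x:y = 1:3.
Budget: p_x·x + p_y·3·x = I, so (p_x + 3·p_y)·x = I.
Demand: x*(p_x,p_y,I) = I/(p_x + 3·p_y), y* = 3·I/(p_x + 3·p_y).
Here 12 + 3·13 = 51, giving y* = 1.5294.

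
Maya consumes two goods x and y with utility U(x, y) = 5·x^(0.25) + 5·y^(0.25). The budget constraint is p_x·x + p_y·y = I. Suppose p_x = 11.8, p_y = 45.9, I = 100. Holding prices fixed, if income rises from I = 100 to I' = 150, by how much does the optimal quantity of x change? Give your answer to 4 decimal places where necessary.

Δx* = 2.5903

MU_x ∝ 5·x^(-0.75), MU_y ∝ 5·y^(-0.75), so MRS = (y/x)^(0.75) = p_x/p_y.
Hence y/x = (p_x/p_y)^(1/(0.75)), i.e. raised to the 4/3 power.
Substitute y = (y/x)·x into the budget: x* = I/(p_x + p_y·(y/x)).
Numerically y/x = 0.163465, so x* = 100/(11.8 + 45.9·0.163465) = 5.1805.
At I' = 150: x* = 7.7708. Change: 7.7708 − 5.1805 = 2.5903.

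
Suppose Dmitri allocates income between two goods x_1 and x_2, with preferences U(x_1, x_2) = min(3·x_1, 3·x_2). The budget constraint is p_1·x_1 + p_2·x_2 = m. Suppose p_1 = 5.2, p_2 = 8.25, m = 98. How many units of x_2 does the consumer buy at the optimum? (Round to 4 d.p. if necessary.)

x_2* = 7.2862

With perfect complements, no substitution: consume in ratio x_1:x_2 = 3:3.
Budget: p_1·x_1 + p_2·x_1 = m, so (3·p_1 + 3·p_2)·x_1 = 3·m.
Demand: x_1*(p_1,p_2,m) = 3·m/(3·p_1 + 3·p_2), x_2* = 3·m/(3·p_1 + 3·p_2).
Here 3·5.2 + 3·8.25 = 40.35, giving x_2* = 7.2862.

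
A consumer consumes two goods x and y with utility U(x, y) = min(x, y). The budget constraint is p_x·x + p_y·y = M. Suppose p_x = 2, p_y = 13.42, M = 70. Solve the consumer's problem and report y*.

y* = 4.5396

Demand: x*(p_x,p_y,M) = M/(p_x + p_y), y* = M/(p_x + p_y).
Here 2 + 13.42 = 15.42, giving y* = 4.5396.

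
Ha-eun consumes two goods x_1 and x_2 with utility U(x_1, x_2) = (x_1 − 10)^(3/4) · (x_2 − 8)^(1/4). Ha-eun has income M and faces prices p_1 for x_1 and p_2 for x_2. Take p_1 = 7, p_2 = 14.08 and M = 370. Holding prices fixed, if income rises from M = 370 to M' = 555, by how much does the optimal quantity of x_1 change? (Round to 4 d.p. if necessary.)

Let x_1' = x_1−10, x_2' = x_2−8. MRS = 3·x_2'/x_1' = p_1/p_2.
Substituting into the budget: x_1* = 10 + 0.75·(M − 10·p_1 − 8·p_2)/p_1, and x_2* = 8 + 0.25·(…)/p_2.
Discretionary income = 370 − 10·7 − 8·14.08 = 187.36; x_1* = 10 + 0.75·187.36/7 = 30.0743.
At M' = 555: x_1* = 49.8957. Change: 49.8957 − 30.0743 = 19.8214.

Δx_1* = 19.8214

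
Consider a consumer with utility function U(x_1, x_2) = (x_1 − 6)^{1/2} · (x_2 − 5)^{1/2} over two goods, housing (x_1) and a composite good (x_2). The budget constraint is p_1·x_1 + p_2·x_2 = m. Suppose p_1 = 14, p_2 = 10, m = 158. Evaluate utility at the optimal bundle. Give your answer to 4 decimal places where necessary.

V = 1.0142

Let x_1' = x_1−6, x_2' = x_2−5. MRS = x_2'/x_1' = p_1/p_2.
After buying the subsistence bundle (6, 5), a share 0.5 of the remaining income goes to x_1: x_1* = 6 + 0.5·(m − 6p_1 − 5p_2)/p_1.
Discretionary income = 158 − 6·14 − 5·10 = 24; x_1* = 6 + 0.5·24/14 = 6.8571; x_2* = 5 + 0.5·24/10 = 6.2.
Utility at the optimum: U(6.8571, 6.2) = 1.0142.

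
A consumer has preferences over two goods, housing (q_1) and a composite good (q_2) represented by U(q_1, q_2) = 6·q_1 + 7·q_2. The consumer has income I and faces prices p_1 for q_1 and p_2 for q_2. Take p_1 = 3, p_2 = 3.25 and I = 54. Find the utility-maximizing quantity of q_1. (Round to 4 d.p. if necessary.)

Numerically: q_1* = 0, q_2* = 16.6154.

q_1* = 0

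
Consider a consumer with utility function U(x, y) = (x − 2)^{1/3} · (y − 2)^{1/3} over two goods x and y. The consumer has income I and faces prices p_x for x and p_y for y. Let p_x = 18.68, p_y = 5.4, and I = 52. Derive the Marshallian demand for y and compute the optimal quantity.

MRS = (y−2)/(x−2). Tangency with p_x/p_y gives y−2 = (p_x/p_y)·(x−2).
After buying the subsistence bundle (2, 2), a share 0.5 of the remaining income goes to x: x* = 2 + 0.5·(I − 2p_x − 2p_y)/p_x.
Discretionary income = 52 − 2·18.68 − 2·5.4 = 3.84; y* = 2 + 0.5·3.84/5.4 = 2.3556.

y* = 2.3556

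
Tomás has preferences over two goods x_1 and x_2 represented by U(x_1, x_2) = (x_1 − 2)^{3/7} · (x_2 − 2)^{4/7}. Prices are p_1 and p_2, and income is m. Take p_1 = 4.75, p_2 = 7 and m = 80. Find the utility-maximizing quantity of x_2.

Discretionary income = 80 − 2·4.75 − 2·7 = 56.5; x_2* = 2 + 4/7·56.5/7 = 6.6122.

x_2* = 6.6122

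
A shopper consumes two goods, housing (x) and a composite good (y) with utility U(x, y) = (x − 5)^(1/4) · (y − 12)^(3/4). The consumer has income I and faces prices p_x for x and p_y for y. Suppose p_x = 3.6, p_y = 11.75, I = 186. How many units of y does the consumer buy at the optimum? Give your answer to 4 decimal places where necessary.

MRS = (1/3)·(y−12)/(x−5). Tangency with p_x/p_y gives y−12 = 3·(p_x/p_y)·(x−5).
After buying the subsistence bundle (5, 12), a share 0.25 of the remaining income goes to x: x* = 5 + 0.25·(I − 5p_x − 12p_y)/p_x.
Discretionary income = 186 − 5·3.6 − 12·11.75 = 27; y* = 12 + 0.75·27/11.75 = 13.7234.

y* = 13.7234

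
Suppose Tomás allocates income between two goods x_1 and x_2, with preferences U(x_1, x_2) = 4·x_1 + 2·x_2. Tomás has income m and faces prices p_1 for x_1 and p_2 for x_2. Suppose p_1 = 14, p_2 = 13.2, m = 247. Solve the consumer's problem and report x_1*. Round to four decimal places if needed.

x_1* = 17.6429

Linear utility — the consumer picks whichever good has higher MU/price: 4/14 = 0.2857 vs 2/13.2 = 0.1515.
x_1 gives more utility per dollar, so spend all income on x_1: x_1* = m/p_1, x_2* = 0.
Numerically: x_1* = 17.6429, x_2* = 0.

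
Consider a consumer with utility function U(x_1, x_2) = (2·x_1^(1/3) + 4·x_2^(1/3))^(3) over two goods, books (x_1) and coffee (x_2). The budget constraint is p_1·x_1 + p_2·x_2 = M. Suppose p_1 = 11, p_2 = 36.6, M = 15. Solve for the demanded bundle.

x_1* = 0.5346, x_2* = 0.2492

With the ratio pinned down, the budget gives x_1* = M/(p_1 + p_2·(x_2/x_1)) and x_2* = (x_2/x_1)·x_1*.
Numerically x_2/x_1 = 0.466028, so x_1* = 15/(11 + 36.6·0.466028) = 0.5346 and x_2* = 0.466028·0.5346 = 0.2492.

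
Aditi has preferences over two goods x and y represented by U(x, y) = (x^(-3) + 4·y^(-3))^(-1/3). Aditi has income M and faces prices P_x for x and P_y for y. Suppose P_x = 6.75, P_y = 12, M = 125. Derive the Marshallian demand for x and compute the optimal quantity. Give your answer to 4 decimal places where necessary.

x* = 5.8283

MU_x ∝ x^(-4), MU_y ∝ 4·y^(-4), so MRS = (1/4)·(y/x)^(4) = P_x/P_y.
Hence y/x = (4·P_x/P_y)^(1/(4)), i.e. raised to the 0.25 power.
Substitute y = (y/x)·x into the budget: x* = M/(P_x + P_y·(y/x)).
Numerically y/x = 1.224745, so x* = 125/(6.75 + 12·1.224745) = 5.8283.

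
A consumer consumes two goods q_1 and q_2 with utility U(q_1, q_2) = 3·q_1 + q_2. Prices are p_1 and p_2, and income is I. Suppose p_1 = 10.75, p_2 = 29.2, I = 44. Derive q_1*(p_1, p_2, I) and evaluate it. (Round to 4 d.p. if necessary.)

q_1* = 4.093

Linear utility — the consumer picks whichever good has higher MU/price: 3/10.75 = 0.2791 vs 1/29.2 = 0.0342.
q_1 gives more utility per dollar, so spend all income on q_1: q_1* = I/p_1, q_2* = 0.
Numerically: q_1* = 4.093, q_2* = 0.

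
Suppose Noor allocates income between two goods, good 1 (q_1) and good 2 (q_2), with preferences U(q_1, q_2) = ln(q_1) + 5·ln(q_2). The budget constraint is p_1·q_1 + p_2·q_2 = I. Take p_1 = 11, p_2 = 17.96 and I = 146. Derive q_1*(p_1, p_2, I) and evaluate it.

q_1* = 2.2121

Demand: q_1*(p_1,p_2,I) = 1/6·I/p_1 and q_2* = 5/6·I/p_2.
At p_1=11, p_2=17.96, I=146: q_1* = 1/6·146/11 = 2.2121.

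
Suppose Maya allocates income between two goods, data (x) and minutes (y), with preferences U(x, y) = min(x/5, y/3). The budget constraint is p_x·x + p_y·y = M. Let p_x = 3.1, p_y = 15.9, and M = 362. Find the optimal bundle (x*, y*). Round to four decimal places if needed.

Leontief preferences: the optimum is at the kink where x/5 = y/3, i.e. y = (3/5)·x.
Budget: p_x·x + p_y·(3/5)·x = M, so (5·p_x + 3·p_y)·x = 5·M.
Demand: x*(p_x,p_y,M) = 5·M/(5·p_x + 3·p_y), y* = 3·M/(5·p_x + 3·p_y).
Here 5·3.1 + 3·15.9 = 63.2, giving x* = 28.6392 and y* = 17.1835.

x* = 28.6392, y* = 17.1835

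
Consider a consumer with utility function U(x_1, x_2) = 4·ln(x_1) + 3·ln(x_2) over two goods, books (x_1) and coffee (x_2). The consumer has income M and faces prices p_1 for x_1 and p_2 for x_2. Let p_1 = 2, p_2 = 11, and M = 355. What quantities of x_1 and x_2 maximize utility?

Demand: x_1*(p_1,p_2,M) = 4/7·M/p_1 and x_2* = 3/7·M/p_2.
At p_1=2, p_2=11, M=355: x_1* = 4/7·355/2 = 101.4286, x_2* = 13.8312.

x_1* = 101.4286, x_2* = 13.8312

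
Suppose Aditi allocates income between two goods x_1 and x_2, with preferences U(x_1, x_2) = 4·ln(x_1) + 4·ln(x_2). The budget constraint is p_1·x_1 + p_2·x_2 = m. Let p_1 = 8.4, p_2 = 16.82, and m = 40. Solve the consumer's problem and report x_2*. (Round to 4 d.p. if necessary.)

x_2* = 1.1891

MU_x_1/MU_x_2 = (4·x_2)/(4·x_1); tangency sets this equal to p_1/p_2.
So 4·p_2·x_2 = 4·p_1·x_1; combined with the budget, a share 0.5 of income goes to x_1.
Demand: x_1*(p_1,p_2,m) = 0.5·m/p_1 and x_2* = 0.5·m/p_2.
At p_1=8.4, p_2=16.82, m=40: x_2* = 0.5·40/16.82 = 1.1891.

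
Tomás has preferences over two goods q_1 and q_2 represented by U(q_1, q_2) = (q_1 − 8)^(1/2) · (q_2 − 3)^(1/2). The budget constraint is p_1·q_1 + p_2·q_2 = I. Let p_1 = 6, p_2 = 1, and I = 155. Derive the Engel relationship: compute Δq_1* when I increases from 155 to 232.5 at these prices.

Δq_1* = 6.4583

Let q_1' = q_1−8, q_2' = q_2−3. MRS = q_2'/q_1' = p_1/p_2.
After buying the subsistence bundle (8, 3), a share 0.5 of the remaining income goes to q_1: q_1* = 8 + 0.5·(I − 8p_1 − 3p_2)/p_1.
Discretionary income = 155 − 8·6 − 3·1 = 104; q_1* = 8 + 0.5·104/6 = 16.6667.
At I' = 232.5: q_1* = 23.125. Change: 23.125 − 16.6667 = 6.4583.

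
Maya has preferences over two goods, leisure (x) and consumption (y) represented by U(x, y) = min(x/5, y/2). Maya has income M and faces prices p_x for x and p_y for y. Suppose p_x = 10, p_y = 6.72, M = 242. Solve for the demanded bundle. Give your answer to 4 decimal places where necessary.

x* = 19.0731, y* = 7.6293

Here 5·10 + 2·6.72 = 63.44, giving x* = 19.0731 and y* = 7.6293.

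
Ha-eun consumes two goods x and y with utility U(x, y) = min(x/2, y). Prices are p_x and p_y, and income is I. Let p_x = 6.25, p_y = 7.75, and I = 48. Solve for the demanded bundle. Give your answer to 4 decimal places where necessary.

x* = 4.7407, y* = 2.3704

Here 2·6.25 + 7.75 = 20.25, giving x* = 4.7407 and y* = 2.3704.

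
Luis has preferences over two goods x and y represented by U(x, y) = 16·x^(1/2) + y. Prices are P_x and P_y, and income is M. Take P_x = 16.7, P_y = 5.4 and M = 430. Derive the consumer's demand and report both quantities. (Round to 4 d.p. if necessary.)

Utility is quasi-linear in y; the FOC for x is 8/√x = P_x/P_y.
Solve: √x = 8·P_y/P_x, so x*(P_x,P_y) = (8·P_y/P_x)², and y* = (M − P_x·x*)/P_y.
Plugging in: x* = (8·5.4/16.7)² = 6.6917, y* = 58.935.

x* = 6.6917, y* = 58.935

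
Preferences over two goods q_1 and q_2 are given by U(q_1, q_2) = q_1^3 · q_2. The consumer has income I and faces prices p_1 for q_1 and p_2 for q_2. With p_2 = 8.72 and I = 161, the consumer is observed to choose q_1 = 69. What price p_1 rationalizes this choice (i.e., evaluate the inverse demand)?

The MRS is 3·q_2/q_1. Set MRS = p_1/p_2.
Rearranging, p_2·q_2 = (1/3)·p_1·q_1. Substituting into the budget gives p_1·q_1·(1 + (1/3)) = I.
Demand: q_1*(p_1,p_2,I) = 0.75·I/p_1 and q_2* = 0.25·I/p_2.
Set q_1* = 69 in the demand function and solve for p_1: p_1 = 1.75.

p_1 = 1.75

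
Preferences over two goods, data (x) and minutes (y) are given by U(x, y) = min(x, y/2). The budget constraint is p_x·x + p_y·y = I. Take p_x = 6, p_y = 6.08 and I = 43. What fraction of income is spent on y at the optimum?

share on y = 0.6696

Leontief preferences: the optimum is at the kink where x/1 = y/2, i.e. y = 2·x.
Budget: p_x·x + p_y·2·x = I, so (p_x + 2·p_y)·x = I.
Demand: x*(p_x,p_y,I) = I/(p_x + 2·p_y), y* = 2·I/(p_x + 2·p_y).
Here 6 + 2·6.08 = 18.16, giving x* = 2.3678 and y* = 4.7357.
Expenditure on y: 6.08·4.7357 = 28.793; share = 0.6696.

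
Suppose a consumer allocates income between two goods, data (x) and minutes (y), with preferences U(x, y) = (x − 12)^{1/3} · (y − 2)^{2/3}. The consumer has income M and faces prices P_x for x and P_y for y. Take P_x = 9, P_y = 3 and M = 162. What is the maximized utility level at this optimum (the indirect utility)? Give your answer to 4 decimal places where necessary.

This is Cobb-Douglas in (x−12, y−2): tangency gives 1/3·P_y·(y−2) = 2/3·P_x·(x−12).
Substituting into the budget: x* = 12 + 1/3·(M − 12·P_x − 2·P_y)/P_x, and y* = 2 + 2/3·(…)/P_y.
Discretionary income = 162 − 12·9 − 2·3 = 48; x* = 12 + 1/3·48/9 = 13.7778; y* = 2 + 2/3·48/3 = 12.6667.
Utility at the optimum: U(13.7778, 12.6667) = 5.8701.

V = 5.8701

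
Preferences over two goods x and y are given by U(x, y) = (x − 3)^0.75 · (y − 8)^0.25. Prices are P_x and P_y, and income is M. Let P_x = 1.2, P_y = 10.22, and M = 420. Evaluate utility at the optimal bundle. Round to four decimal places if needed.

V = 93.0272

After buying the subsistence bundle (3, 8), a share 0.75 of the remaining income goes to x: x* = 3 + 0.75·(M − 3P_x − 8P_y)/P_x.
Discretionary income = 420 − 3·1.2 − 8·10.22 = 334.64; x* = 3 + 0.75·334.64/1.2 = 212.15; y* = 8 + 0.25·334.64/10.22 = 16.1859.
Utility at the optimum: U(212.15, 16.1859) = 93.0272.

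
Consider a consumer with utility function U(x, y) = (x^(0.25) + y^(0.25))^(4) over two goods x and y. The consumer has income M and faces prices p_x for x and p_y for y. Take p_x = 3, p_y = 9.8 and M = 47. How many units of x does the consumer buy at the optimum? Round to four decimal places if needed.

x* = 9.3591

MU_x ∝ x^(-0.75), MU_y ∝ y^(-0.75), so MRS = (y/x)^(0.75) = p_x/p_y.
Solve for the ratio: y/x = [p_x/p_y]^(4/3).
Substitute y = (y/x)·x into the budget: x* = M/(p_x + p_y·(y/x)).
Numerically y/x = 0.206313, so x* = 47/(3 + 9.8·0.206313) = 9.3591.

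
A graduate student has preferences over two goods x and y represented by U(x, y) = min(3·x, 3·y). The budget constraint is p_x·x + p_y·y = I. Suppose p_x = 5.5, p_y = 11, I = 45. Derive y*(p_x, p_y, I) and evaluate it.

y* = 2.7273

With perfect complements, no substitution: consume in ratio x:y = 3:3.
Budget: p_x·x + p_y·x = I, so (3·p_x + 3·p_y)·x = 3·I.
Demand: x*(p_x,p_y,I) = 3·I/(3·p_x + 3·p_y), y* = 3·I/(3·p_x + 3·p_y).
Here 3·5.5 + 3·11 = 49.5, giving y* = 2.7273.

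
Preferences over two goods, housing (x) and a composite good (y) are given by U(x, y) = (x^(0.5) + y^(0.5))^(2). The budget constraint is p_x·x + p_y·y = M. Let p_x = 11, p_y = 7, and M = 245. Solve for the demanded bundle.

x* = 8.6616, y* = 21.3889

From the CES first-order condition, (y/x)^(0.5) = p_x/p_y.
Hence y/x = (p_x/p_y)^(1/(0.5)), i.e. raised to the 2 power.
With the ratio pinned down, the budget gives x* = M/(p_x + p_y·(y/x)) and y* = (y/x)·x*.
Numerically y/x = 2.469388, so x* = 245/(11 + 7·2.469388) = 8.6616 and y* = 2.469388·8.6616 = 21.3889.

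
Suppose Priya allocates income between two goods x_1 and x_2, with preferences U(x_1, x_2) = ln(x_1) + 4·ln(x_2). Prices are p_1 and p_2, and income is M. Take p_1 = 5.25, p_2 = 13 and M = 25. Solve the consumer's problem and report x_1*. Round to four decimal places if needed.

Tangency: MRS = (1/4)·x_2/x_1 = p_1/p_2.
So p_2·x_2 = 4·p_1·x_1; combined with the budget, a share 0.2 of income goes to x_1.
Demand: x_1*(p_1,p_2,M) = 0.2·M/p_1 and x_2* = 0.8·M/p_2.
At p_1=5.25, p_2=13, M=25: x_1* = 0.2·25/5.25 = 0.9524.

x_1* = 0.9524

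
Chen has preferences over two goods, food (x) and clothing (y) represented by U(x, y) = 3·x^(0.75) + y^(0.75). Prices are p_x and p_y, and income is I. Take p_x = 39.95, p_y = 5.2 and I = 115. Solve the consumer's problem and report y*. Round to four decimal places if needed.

y* = 18.7637

From the CES first-order condition, 3·(y/x)^(0.25) = p_x/p_y.
Solve for the ratio: y/x = [(1/3)·p_x/p_y]^(4).
With the ratio pinned down, the budget gives x* = I/(p_x + p_y·(y/x)) and y* = (y/x)·x*.
Numerically y/x = 43.009931, so x* = 115/(39.95 + 5.2·43.009931) = 0.4363 and y* = 43.009931·0.4363 = 18.7637.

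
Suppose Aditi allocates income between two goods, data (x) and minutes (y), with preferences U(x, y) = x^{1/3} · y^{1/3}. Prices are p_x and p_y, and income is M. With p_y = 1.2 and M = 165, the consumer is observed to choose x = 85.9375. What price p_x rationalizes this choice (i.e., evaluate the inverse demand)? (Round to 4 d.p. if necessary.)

p_x = 0.96

MU_x/MU_y = (1/3·y)/(1/3·x); tangency sets this equal to p_x/p_y.
So 1/3·p_y·y = 1/3·p_x·x; combined with the budget, a share 0.5 of income goes to x.
Demand: x*(p_x,p_y,M) = 0.5·M/p_x and y* = 0.5·M/p_y.
Set x* = 85.9375 in the demand function and solve for p_x: p_x = 0.96.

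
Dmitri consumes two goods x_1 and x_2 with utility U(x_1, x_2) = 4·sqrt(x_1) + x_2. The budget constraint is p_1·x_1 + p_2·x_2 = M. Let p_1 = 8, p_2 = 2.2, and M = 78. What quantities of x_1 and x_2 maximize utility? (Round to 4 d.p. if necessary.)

x_1* = 0.3025, x_2* = 34.3545

Plugging in: x_1* = (2·2.2/8)² = 0.3025, x_2* = 34.3545.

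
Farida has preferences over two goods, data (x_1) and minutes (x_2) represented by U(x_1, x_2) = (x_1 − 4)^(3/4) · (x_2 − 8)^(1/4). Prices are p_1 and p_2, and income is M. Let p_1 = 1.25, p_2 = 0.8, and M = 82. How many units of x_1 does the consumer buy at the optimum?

x_1* = 46.36

This is Cobb-Douglas in (x_1−4, x_2−8): tangency gives 0.75·p_2·(x_2−8) = 0.25·p_1·(x_1−4).
After buying the subsistence bundle (4, 8), a share 0.75 of the remaining income goes to x_1: x_1* = 4 + 0.75·(M − 4p_1 − 8p_2)/p_1.
Discretionary income = 82 − 4·1.25 − 8·0.8 = 70.6; x_1* = 4 + 0.75·70.6/1.25 = 46.36.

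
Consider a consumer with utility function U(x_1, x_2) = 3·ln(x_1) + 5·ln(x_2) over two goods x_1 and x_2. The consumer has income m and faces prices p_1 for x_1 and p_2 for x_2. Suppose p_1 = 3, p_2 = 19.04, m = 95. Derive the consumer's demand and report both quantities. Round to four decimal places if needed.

x_1* = 11.875, x_2* = 3.1184

MU_x_1/MU_x_2 = (3·x_2)/(5·x_1); tangency sets this equal to p_1/p_2.
Rearranging, p_2·x_2 = (5/3)·p_1·x_1. Substituting into the budget gives p_1·x_1·(1 + (5/3)) = m.
Demand: x_1*(p_1,p_2,m) = 0.375·m/p_1 and x_2* = 0.625·m/p_2.
At p_1=3, p_2=19.04, m=95: x_1* = 0.375·95/3 = 11.875, x_2* = 3.1184.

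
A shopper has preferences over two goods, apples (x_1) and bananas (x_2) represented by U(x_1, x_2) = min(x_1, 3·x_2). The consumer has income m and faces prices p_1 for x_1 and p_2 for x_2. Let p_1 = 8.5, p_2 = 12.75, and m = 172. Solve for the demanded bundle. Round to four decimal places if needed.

With perfect complements, no substitution: consume in ratio x_1:x_2 = 3:1.
Budget: p_1·x_1 + p_2·(1/3)·x_1 = m, so (3·p_1 + p_2)·x_1 = 3·m.
Demand: x_1*(p_1,p_2,m) = 3·m/(3·p_1 + p_2), x_2* = m/(3·p_1 + p_2).
Here 3·8.5 + 12.75 = 38.25, giving x_1* = 13.4902 and x_2* = 4.4967.

x_1* = 13.4902, x_2* = 4.4967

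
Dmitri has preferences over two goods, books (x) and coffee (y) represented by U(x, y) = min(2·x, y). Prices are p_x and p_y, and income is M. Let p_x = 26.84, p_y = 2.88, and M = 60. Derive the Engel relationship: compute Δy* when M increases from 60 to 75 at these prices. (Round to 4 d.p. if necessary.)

Leontief preferences: the optimum is at the kink where x/1 = y/2, i.e. y = 2·x.
Budget: p_x·x + p_y·2·x = M, so (p_x + 2·p_y)·x = M.
Demand: x*(p_x,p_y,M) = M/(p_x + 2·p_y), y* = 2·M/(p_x + 2·p_y).
Here 26.84 + 2·2.88 = 32.6, giving y* = 3.681.
At M' = 75: y* = 4.6012. Change: 4.6012 − 3.681 = 0.9202.

Δy* = 0.9202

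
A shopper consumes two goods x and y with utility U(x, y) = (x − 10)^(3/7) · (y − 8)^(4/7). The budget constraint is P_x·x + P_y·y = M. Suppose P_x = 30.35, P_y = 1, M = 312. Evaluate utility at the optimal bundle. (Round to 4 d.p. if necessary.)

V = 0.0585

Let x' = x−10, y' = y−8. MRS = (3/4)·y'/x' = P_x/P_y.
Substituting into the budget: x* = 10 + 3/7·(M − 10·P_x − 8·P_y)/P_x, and y* = 8 + 4/7·(…)/P_y.
Discretionary income = 312 − 10·30.35 − 8·1 = 0.5; x* = 10 + 3/7·0.5/30.35 = 10.0071; y* = 8 + 4/7·0.5/1 = 8.2857.
Utility at the optimum: U(10.0071, 8.2857) = 0.0585.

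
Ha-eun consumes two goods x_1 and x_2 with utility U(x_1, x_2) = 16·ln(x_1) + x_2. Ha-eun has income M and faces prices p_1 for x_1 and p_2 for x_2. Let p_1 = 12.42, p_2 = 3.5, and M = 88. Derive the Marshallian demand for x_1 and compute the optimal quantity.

x_1* = 4.5089

Set MRS = p_1/p_2: (16/x_1)/1 = p_1/p_2.
So x_1*(p_1,p_2) = 16·p_2/p_1, independent of income; and x_2* = (M − 16·p_2)/p_2.
At the given prices: x_1* = 16·3.5/12.42 = 4.5089.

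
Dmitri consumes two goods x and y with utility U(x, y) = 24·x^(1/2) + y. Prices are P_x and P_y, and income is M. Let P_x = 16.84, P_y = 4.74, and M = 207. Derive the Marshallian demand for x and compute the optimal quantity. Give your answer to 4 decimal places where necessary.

x* = 11.4087

Set MRS = P_x/P_y: 12·x^(−1/2) = P_x/P_y.
Solve: √x = 12·P_y/P_x, so x*(P_x,P_y) = (12·P_y/P_x)², and y* = (M − P_x·x*)/P_y.
Plugging in: x* = (12·4.74/16.84)² = 11.4087.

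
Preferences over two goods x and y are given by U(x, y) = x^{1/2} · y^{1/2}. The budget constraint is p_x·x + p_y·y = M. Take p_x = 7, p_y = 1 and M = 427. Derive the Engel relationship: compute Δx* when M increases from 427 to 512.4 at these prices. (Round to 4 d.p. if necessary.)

Tangency: MRS = y/x = p_x/p_y.
So 0.5·p_y·y = 0.5·p_x·x; combined with the budget, a share 0.5 of income goes to x.
Demand: x*(p_x,p_y,M) = 0.5·M/p_x and y* = 0.5·M/p_y.
At p_x=7, p_y=1, M=427: x* = 0.5·427/7 = 30.5.
At M' = 512.4: x* = 36.6. Change: 36.6 − 30.5 = 6.1.

Δx* = 6.1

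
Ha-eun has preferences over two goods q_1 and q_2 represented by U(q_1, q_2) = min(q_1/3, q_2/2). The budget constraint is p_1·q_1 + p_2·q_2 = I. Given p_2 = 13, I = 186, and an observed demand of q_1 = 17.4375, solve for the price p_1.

p_1 = 2

With perfect complements, no substitution: consume in ratio q_1:q_2 = 3:2.
Budget: p_1·q_1 + p_2·(2/3)·q_1 = I, so (3·p_1 + 2·p_2)·q_1 = 3·I.
Demand: q_1*(p_1,p_2,I) = 3·I/(3·p_1 + 2·p_2), q_2* = 2·I/(3·p_1 + 2·p_2).
Set q_1* = 17.4375 in the demand function and solve for p_1: p_1 = 2.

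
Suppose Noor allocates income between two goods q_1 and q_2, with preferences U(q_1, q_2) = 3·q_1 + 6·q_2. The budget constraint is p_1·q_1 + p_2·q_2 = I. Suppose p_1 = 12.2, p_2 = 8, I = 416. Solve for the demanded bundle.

q_1* = 0, q_2* = 52

Perfect substitutes: compare marginal utility per dollar. 3/p_1 vs 6/p_2 → 0.2459 vs 0.75.
q_2 gives more utility per dollar, so spend all income on q_2: q_2* = I/p_2, q_1* = 0.
Numerically: q_1* = 0, q_2* = 52.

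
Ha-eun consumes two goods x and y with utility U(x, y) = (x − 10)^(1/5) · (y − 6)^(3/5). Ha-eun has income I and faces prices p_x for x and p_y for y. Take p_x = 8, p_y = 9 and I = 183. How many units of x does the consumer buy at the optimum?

x* = 11.5312

This is Cobb-Douglas in (x−10, y−6): tangency gives 0.2·p_y·(y−6) = 0.6·p_x·(x−10).
Substituting into the budget: x* = 10 + 0.25·(I − 10·p_x − 6·p_y)/p_x, and y* = 6 + 0.75·(…)/p_y.
Discretionary income = 183 − 10·8 − 6·9 = 49; x* = 10 + 0.25·49/8 = 11.5312.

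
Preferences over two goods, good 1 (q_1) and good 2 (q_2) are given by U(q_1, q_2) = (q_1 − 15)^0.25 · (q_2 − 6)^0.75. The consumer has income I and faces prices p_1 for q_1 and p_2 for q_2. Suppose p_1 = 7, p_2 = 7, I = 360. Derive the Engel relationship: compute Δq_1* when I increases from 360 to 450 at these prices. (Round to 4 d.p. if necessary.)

Δq_1* = 3.2143

MRS = (1/3)·(q_2−6)/(q_1−15). Tangency with p_1/p_2 gives q_2−6 = 3·(p_1/p_2)·(q_1−15).
Substituting into the budget: q_1* = 15 + 0.25·(I − 15·p_1 − 6·p_2)/p_1, and q_2* = 6 + 0.75·(…)/p_2.
Discretionary income = 360 − 15·7 − 6·7 = 213; q_1* = 15 + 0.25·213/7 = 22.6071.
At I' = 450: q_1* = 25.8214. Change: 25.8214 − 22.6071 = 3.2143.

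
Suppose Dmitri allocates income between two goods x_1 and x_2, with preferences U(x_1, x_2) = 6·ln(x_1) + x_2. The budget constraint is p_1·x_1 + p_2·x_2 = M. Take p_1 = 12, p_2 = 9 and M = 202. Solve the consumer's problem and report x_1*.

x_1* = 4.5

MU_x_1 = 6/x_1, MU_x_2 = 1. Tangency: 6/x_1 = p_1/p_2.
So x_1*(p_1,p_2) = 6·p_2/p_1, independent of income; and x_2* = (M − 6·p_2)/p_2.
At the given prices: x_1* = 6·9/12 = 4.5.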